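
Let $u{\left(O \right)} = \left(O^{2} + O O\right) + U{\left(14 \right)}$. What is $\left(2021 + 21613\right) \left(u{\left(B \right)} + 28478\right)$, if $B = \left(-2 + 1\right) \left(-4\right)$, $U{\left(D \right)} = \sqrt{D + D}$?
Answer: $673805340 + 47268 \sqrt{7} \approx 6.7393 \cdot 10^{8}$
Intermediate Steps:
$U{\left(D \right)} = \sqrt{2} \sqrt{D}$ ($U{\left(D \right)} = \sqrt{2 D} = \sqrt{2} \sqrt{D}$)
$B = 4$ ($B = \left(-1\right) \left(-4\right) = 4$)
$u{\left(O \right)} = 2 \sqrt{7} + 2 O^{2}$ ($u{\left(O \right)} = \left(O^{2} + O O\right) + \sqrt{2} \sqrt{14} = \left(O^{2} + O^{2}\right) + 2 \sqrt{7} = 2 O^{2} + 2 \sqrt{7} = 2 \sqrt{7} + 2 O^{2}$)
$\left(2021 + 21613\right) \left(u{\left(B \right)} + 28478\right) = \left(2021 + 21613\right) \left(\left(2 \sqrt{7} + 2 \cdot 4^{2}\right) + 28478\right) = 23634 \left(\left(2 \sqrt{7} + 2 \cdot 16\right) + 28478\right) = 23634 \left(\left(2 \sqrt{7} + 32\right) + 28478\right) = 23634 \left(\left(32 + 2 \sqrt{7}\right) + 28478\right) = 23634 \left(28510 + 2 \sqrt{7}\right) = 673805340 + 47268 \sqrt{7}$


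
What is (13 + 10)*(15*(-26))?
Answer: -8970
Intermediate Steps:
(13 + 10)*(15*(-26)) = 23*(-390) = -8970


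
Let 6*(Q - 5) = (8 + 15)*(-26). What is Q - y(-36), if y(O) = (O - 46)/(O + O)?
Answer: -3449/36 ≈ -95.806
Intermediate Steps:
Q = -284/3 (Q = 5 + ((8 + 15)*(-26))/6 = 5 + (23*(-26))/6 = 5 + (⅙)*(-598) = 5 - 299/3 = -284/3 ≈ -94.667)
y(O) = (-46 + O)/(2*O) (y(O) = (-46 + O)/((2*O)) = (-46 + O)*(1/(2*O)) = (-46 + O)/(2*O))
Q - y(-36) = -284/3 - (-46 - 36)/(2*(-36)) = -284/3 - (-1)*(-82)/(2*36) = -284/3 - 1*41/36 = -284/3 - 41/36 = -3449/36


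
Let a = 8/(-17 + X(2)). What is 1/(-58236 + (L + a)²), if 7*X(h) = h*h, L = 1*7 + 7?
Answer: -13225/767756184 ≈ -1.7226e-5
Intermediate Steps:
L = 14 (L = 7 + 7 = 14)
X(h) = h²/7 (X(h) = (h*h)/7 = h²/7)
a = -56/115 (a = 8/(-17 + (⅐)*2²) = 8/(-17 + (⅐)*4) = 8/(-17 + 4/7) = 8/(-115/7) = 8*(-7/115) = -56/115 ≈ -0.48696)
1/(-58236 + (L + a)²) = 1/(-58236 + (14 - 56/115)²) = 1/(-58236 + (1554/115)²) = 1/(-58236 + 2414916/13225) = 1/(-767756184/13225) = -13225/767756184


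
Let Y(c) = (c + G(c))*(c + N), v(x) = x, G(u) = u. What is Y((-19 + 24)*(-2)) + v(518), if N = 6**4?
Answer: -25202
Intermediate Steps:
N = 1296
Y(c) = 2*c*(1296 + c) (Y(c) = (c + c)*(c + 1296) = (2*c)*(1296 + c) = 2*c*(1296 + c))
Y((-19 + 24)*(-2)) + v(518) = 2*((-19 + 24)*(-2))*(1296 + (-19 + 24)*(-2)) + 518 = 2*(5*(-2))*(1296 + 5*(-2)) + 518 = 2*(-10)*(1296 - 10) + 518 = 2*(-10)*1286 + 518 = -25720 + 518 = -25202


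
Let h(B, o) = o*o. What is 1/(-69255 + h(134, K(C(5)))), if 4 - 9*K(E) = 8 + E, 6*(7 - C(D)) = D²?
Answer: -2916/201945899 ≈ -1.4440e-5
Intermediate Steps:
C(D) = 7 - D²/6
K(E) = -4/9 - E/9 (K(E) = 4/9 - (8 + E)/9 = 4/9 + (-8/9 - E/9) = -4/9 - E/9)
h(B, o) = o²
1/(-69255 + h(134, K(C(5)))) = 1/(-69255 + (-4/9 - (7 - ⅙*5²)/9)²) = 1/(-69255 + (-4/9 - (7 - ⅙*25)/9)²) = 1/(-69255 + (-4/9 - (7 - 25/6)/9)²) = 1/(-69255 + (-4/9 - ⅑*17/6)²) = 1/(-69255 + (-4/9 - 17/54)²) = 1/(-69255 + (-41/54)²) = 1/(-69255 + 1681/2916) = 1/(-201945899/2916) = -2916/201945899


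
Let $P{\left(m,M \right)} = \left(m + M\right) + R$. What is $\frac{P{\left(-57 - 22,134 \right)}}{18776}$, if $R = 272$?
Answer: $\frac{327}{18776} \approx 0.017416$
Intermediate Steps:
$P{\left(m,M \right)} = 272 + M + m$ ($P{\left(m,M \right)} = \left(m + M\right) + 272 = \left(M + m\right) + 272 = 272 + M + m$)
$\frac{P{\left(-57 - 22,134 \right)}}{18776} = \frac{272 + 134 - 79}{18776} = \left(272 + 134 - 79\right) \frac{1}{18776} = 327 \cdot \frac{1}{18776} = \frac{327}{18776}$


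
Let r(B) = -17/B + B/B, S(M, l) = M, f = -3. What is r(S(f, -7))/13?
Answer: 20/39 ≈ 0.51282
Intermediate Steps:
r(B) = 1 - 17/B (r(B) = -17/B + 1 = 1 - 17/B)
r(S(f, -7))/13 = ((-17 - 3)/(-3))/13 = -⅓*(-20)*(1/13) = (20/3)*(1/13) = 20/39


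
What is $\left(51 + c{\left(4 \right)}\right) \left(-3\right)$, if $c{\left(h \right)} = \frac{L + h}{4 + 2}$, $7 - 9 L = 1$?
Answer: $- \frac{466}{3} \approx -155.33$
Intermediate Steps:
$L = \frac{2}{3}$ ($L = \frac{7}{9} - \frac{1}{9} = \frac{2}{3} \approx 0.66667$)
$c{\left(h \right)} = \frac{1}{9} + \frac{h}{6}$ ($c{\left(h \right)} = \frac{\frac{2}{3} + h}{4 + 2} = \frac{\frac{2}{3} + h}{6} = \left(\frac{2}{3} + h\right) \frac{1}{6} = \frac{1}{9} + \frac{h}{6}$)
$\left(51 + c{\left(4 \right)}\right) \left(-3\right) = \left(51 + \left(\frac{1}{9} + \frac{1}{6} \cdot 4\right)\right) \left(-3\right) = \left(51 + \left(\frac{1}{9} + \frac{2}{3}\right)\right) \left(-3\right) = \left(51 + \frac{7}{9}\right) \left(-3\right) = \frac{466}{9} \left(-3\right) = - \frac{466}{3}$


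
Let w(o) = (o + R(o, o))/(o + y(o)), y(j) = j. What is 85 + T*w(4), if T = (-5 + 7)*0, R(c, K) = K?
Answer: 85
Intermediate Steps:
T = 0 (T = 2*0 = 0)
w(o) = 1 (w(o) = (o + o)/(o + o) = (2*o)/((2*o)) = (2*o)*(1/(2*o)) = 1)
85 + T*w(4) = 85 + 0*1 = 85 + 0 = 85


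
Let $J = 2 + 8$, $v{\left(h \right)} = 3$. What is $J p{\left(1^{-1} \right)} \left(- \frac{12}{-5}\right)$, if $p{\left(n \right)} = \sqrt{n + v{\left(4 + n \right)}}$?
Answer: $48$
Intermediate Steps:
$p{\left(n \right)} = \sqrt{3 + n}$ ($p{\left(n \right)} = \sqrt{n + 3} = \sqrt{3 + n}$)
$J = 10$
$J p{\left(1^{-1} \right)} \left(- \frac{12}{-5}\right) = 10 \sqrt{3 + 1^{-1}} \left(- \frac{12}{-5}\right) = 10 \sqrt{3 + 1} \left(\left(-12\right) \left(- \frac{1}{5}\right)\right) = 10 \sqrt{4} \cdot \frac{12}{5} = 10 \cdot 2 \cdot \frac{12}{5} = 20 \cdot \frac{12}{5} = 48$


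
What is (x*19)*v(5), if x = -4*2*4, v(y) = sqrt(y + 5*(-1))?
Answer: 0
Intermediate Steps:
v(y) = sqrt(-5 + y) (v(y) = sqrt(y - 5) = sqrt(-5 + y))
x = -32 (x = -8*4 = -32)
(x*19)*v(5) = (-32*19)*sqrt(-5 + 5) = -608*sqrt(0) = -608*0 = 0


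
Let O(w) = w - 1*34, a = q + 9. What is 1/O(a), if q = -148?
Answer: -1/173 ≈ -0.0057803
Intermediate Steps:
a = -139 (a = -148 + 9 = -139)
O(w) = -34 + w (O(w) = w - 34 = -34 + w)
1/O(a) = 1/(-34 - 139) = 1/(-173) = -1/173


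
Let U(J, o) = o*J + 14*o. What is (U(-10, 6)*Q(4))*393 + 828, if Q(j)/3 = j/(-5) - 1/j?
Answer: -144414/5 ≈ -28883.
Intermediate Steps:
Q(j) = -3/j - 3*j/5 (Q(j) = 3*(j/(-5) - 1/j) = 3*(j*(-⅕) - 1/j) = 3*(-j/5 - 1/j) = 3*(-1/j - j/5) = -3/j - 3*j/5)
U(J, o) = 14*o + J*o (U(J, o) = J*o + 14*o = 14*o + J*o)
(U(-10, 6)*Q(4))*393 + 828 = ((6*(14 - 10))*(-3/4 - ⅗*4))*393 + 828 = ((6*4)*(-3*¼ - 12/5))*393 + 828 = (24*(-¾ - 12/5))*393 + 828 = (24*(-63/20))*393 + 828 = -378/5*393 + 828 = -148554/5 + 828 = -144414/5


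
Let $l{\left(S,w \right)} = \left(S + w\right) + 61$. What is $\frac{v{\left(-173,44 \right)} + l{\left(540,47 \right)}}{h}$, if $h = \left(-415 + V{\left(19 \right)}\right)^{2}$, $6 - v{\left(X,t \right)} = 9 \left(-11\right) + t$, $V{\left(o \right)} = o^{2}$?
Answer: $\frac{709}{2916} \approx 0.24314$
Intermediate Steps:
$l{\left(S,w \right)} = 61 + S + w$
$v{\left(X,t \right)} = 105 - t$ ($v{\left(X,t \right)} = 6 - \left(9 \left(-11\right) + t\right) = 6 - \left(-99 + t\right) = 105 - t$)
$h = 2916$ ($h = \left(-415 + 19^{2}\right)^{2} = \left(-415 + 361\right)^{2} = \left(-54\right)^{2} = 2916$)
$\frac{v{\left(-173,44 \right)} + l{\left(540,47 \right)}}{h} = \frac{\left(105 - 44\right) + \left(61 + 540 + 47\right)}{2916} = \left(\left(105 - 44\right) + 648\right) \frac{1}{2916} = \left(61 + 648\right) \frac{1}{2916} = 709 \cdot \frac{1}{2916} = \frac{709}{2916}$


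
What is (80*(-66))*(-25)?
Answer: 132000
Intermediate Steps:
(80*(-66))*(-25) = -5280*(-25) = 132000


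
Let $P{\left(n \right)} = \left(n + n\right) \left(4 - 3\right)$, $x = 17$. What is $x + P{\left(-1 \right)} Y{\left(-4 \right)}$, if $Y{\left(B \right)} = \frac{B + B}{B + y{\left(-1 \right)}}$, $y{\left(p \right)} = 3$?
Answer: $1$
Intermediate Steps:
$P{\left(n \right)} = 2 n$ ($P{\left(n \right)} = 2 n 1 = 2 n$)
$Y{\left(B \right)} = \frac{2 B}{3 + B}$ ($Y{\left(B \right)} = \frac{B + B}{B + 3} = \frac{2 B}{3 + B}$)
$x + P{\left(-1 \right)} Y{\left(-4 \right)} = 17 + 2 \left(-1\right) 2 \left(-4\right) \frac{1}{3 - 4} = 17 - 2 \cdot 2 \left(-4\right) \frac{1}{-1} = 17 - 2 \cdot 2 \left(-4\right) \left(-1\right) = 17 - 16 = 1$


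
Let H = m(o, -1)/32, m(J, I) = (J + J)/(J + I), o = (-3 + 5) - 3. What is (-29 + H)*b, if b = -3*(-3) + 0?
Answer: -8343/32 ≈ -260.72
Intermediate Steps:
b = 9 (b = 9 + 0 = 9)
o = -1 (o = 2 - 3 = -1)
m(J, I) = 2*J/(I + J) (m(J, I) = (2*J)/(I + J) = 2*J/(I + J))
H = 1/32 (H = (2*(-1)/(-1 - 1))/32 = (2*(-1)/(-2))*(1/32) = (2*(-1)*(-1/2))*(1/32) = 1*(1/32) = 1/32 ≈ 0.031250)
(-29 + H)*b = (-29 + 1/32)*9 = -927/32*9 = -8343/32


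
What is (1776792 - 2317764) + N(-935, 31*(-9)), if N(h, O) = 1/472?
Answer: -255338783/472 ≈ -5.4097e+5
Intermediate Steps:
N(h, O) = 1/472
(1776792 - 2317764) + N(-935, 31*(-9)) = (1776792 - 2317764) + 1/472 = -540972 + 1/472 = -255338783/472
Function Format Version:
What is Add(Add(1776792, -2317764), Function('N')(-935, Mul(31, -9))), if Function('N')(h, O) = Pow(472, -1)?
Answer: Rational(-255338783, 472) ≈ -5.4097e+5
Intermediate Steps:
Function('N')(h, O) = Rational(1, 472)
Add(Add(1776792, -2317764), Function('N')(-935, Mul(31, -9))) = Add(Add(1776792, -2317764), Rational(1, 472)) = Add(-540972, Rational(1, 472)) = Rational(-255338783, 472)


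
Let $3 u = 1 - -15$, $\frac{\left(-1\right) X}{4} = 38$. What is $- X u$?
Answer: $\frac{2432}{3} \approx 810.67$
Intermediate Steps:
$X = -152$ ($X = \left(-4\right) 38 = -152$)
$u = \frac{16}{3}$ ($u = \frac{1 - -15}{3} = \frac{1 + 15}{3} = \frac{1}{3} \cdot 16 = \frac{16}{3} \approx 5.3333$)
$- X u = - \frac{\left(-152\right) 16}{3} = \left(-1\right) \left(- \frac{2432}{3}\right) = \frac{2432}{3}$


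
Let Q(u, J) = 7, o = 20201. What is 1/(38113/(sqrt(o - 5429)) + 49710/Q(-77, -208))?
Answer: 5140212840/36431676887519 - 3735074*sqrt(3693)/36431676887519 ≈ 0.00013486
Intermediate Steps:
1/(38113/(sqrt(o - 5429)) + 49710/Q(-77, -208)) = 1/(38113/(sqrt(20201 - 5429)) + 49710/7) = 1/(38113/(sqrt(14772)) + 49710*(1/7)) = 1/(38113/((2*sqrt(3693))) + 49710/7) = 1/(38113*(sqrt(3693)/7386) + 49710/7) = 1/(38113*sqrt(3693)/7386 + 49710/7) = 1/(49710/7 + 38113*sqrt(3693)/7386)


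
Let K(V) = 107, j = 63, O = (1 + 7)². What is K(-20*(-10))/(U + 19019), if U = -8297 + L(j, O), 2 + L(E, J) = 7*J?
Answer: 107/11168 ≈ 0.0095809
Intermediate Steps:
O = 64 (O = 8² = 64)
L(E, J) = -2 + 7*J
U = -7851 (U = -8297 + (-2 + 7*64) = -8297 + (-2 + 448) = -8297 + 446 = -7851)
K(-20*(-10))/(U + 19019) = 107/(-7851 + 19019) = 107/11168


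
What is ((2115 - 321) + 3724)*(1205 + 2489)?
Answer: 20383492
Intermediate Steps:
((2115 - 321) + 3724)*(1205 + 2489) = (1794 + 3724)*3694 = 5518*3694 = 20383492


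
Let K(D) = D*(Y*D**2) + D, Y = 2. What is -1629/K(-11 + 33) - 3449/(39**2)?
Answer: -25334497/10808226 ≈ -2.3440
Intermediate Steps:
K(D) = D + 2*D**3 (K(D) = D*(2*D**2) + D = 2*D**3 + D = D + 2*D**3)
-1629/K(-11 + 33) - 3449/(39**2) = -1629/((-11 + 33) + 2*(-11 + 33)**3) - 3449/(39**2) = -1629/(22 + 2*22**3) - 3449/1521 = -1629/(22 + 2*10648) - 3449*1/1521 = -1629/(22 + 21296) - 3449/1521 = -1629/21318 - 3449/1521 = -1629*1/21318 - 3449/1521 = -543/7106 - 3449/1521 = -25334497/10808226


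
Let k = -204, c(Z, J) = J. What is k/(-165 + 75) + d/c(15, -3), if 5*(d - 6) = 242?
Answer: -238/15 ≈ -15.867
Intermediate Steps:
d = 272/5 (d = 6 + (1/5)*242 = 6 + 242/5 = 272/5 ≈ 54.400)
k/(-165 + 75) + d/c(15, -3) = -204/(-165 + 75) + (272/5)/(-3) = -204/(-90) + (272/5)*(-1/3) = -204*(-1/90) - 272/15 = 34/15 - 272/15 = -238/15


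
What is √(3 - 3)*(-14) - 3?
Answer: -3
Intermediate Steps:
√(3 - 3)*(-14) - 3 = √0*(-14) - 3 = 0*(-14) - 3 = 0 - 3 = -3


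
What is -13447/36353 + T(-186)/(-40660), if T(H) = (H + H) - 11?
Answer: -532831821/1478112980 ≈ -0.36048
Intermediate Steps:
T(H) = -11 + 2*H (T(H) = 2*H - 11 = -11 + 2*H)
-13447/36353 + T(-186)/(-40660) = -13447/36353 + (-11 + 2*(-186))/(-40660) = -13447*1/36353 + (-11 - 372)*(-1/40660) = -13447/36353 - 383*(-1/40660) = -13447/36353 + 383/40660 = -532831821/1478112980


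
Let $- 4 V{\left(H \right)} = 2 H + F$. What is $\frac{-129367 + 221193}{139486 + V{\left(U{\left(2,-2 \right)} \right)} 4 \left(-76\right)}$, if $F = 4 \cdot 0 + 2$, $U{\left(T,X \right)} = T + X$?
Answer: $\frac{45913}{69819} \approx 0.6576$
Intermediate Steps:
$F = 2$ ($F = 0 + 2 = 2$)
$V{\left(H \right)} = - \frac{1}{2} - \frac{H}{2}$ ($V{\left(H \right)} = - \frac{2 H + 2}{4} = - \frac{2 + 2 H}{4} = - \frac{1}{2} - \frac{H}{2}$)
$\frac{-129367 + 221193}{139486 + V{\left(U{\left(2,-2 \right)} \right)} 4 \left(-76\right)} = \frac{-129367 + 221193}{139486 + \left(- \frac{1}{2} - \frac{2 - 2}{2}\right) 4 \left(-76\right)} = \frac{91826}{139486 + \left(- \frac{1}{2} - 0\right) 4 \left(-76\right)} = \frac{91826}{139486 + \left(- \frac{1}{2} + 0\right) 4 \left(-76\right)} = \frac{91826}{139486 + \left(- \frac{1}{2}\right) 4 \left(-76\right)} = \frac{91826}{139486 - -152} = \frac{91826}{139486 + 152} = \frac{91826}{139638} = 91826 \cdot \frac{1}{139638} = \frac{45913}{69819}$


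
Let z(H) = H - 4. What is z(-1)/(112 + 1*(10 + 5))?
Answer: -5/127 ≈ -0.039370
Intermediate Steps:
z(H) = -4 + H
z(-1)/(112 + 1*(10 + 5)) = (-4 - 1)/(112 + 1*(10 + 5)) = -5/(112 + 1*15) = -5/(112 + 15) = -5/127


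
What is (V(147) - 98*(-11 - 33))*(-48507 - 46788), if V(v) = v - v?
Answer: -410912040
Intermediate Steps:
V(v) = 0
(V(147) - 98*(-11 - 33))*(-48507 - 46788) = (0 - 98*(-11 - 33))*(-48507 - 46788) = (0 - 98*(-44))*(-95295) = (0 + 4312)*(-95295) = 4312*(-95295) = -410912040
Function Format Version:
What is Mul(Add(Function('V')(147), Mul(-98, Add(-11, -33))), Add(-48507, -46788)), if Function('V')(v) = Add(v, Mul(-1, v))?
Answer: -410912040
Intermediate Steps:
Function('V')(v) = 0
Mul(Add(Function('V')(147), Mul(-98, Add(-11, -33))), Add(-48507, -46788)) = Mul(Add(0, Mul(-98, Add(-11, -33))), Add(-48507, -46788)) = Mul(Add(0, Mul(-98, -44)), -95295) = Mul(Add(0, 4312), -95295) = Mul(4312, -95295) = -410912040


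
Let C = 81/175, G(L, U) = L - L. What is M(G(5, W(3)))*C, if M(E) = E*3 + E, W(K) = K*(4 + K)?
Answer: 0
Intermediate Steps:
G(L, U) = 0
M(E) = 4*E (M(E) = 3*E + E = 4*E)
C = 81/175 (C = 81*(1/175) = 81/175 ≈ 0.46286)
M(G(5, W(3)))*C = (4*0)*(81/175) = 0*(81/175) = 0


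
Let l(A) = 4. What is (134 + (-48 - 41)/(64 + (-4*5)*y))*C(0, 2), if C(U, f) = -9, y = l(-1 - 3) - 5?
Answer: -33501/28 ≈ -1196.5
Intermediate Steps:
y = -1 (y = 4 - 5 = -1)
(134 + (-48 - 41)/(64 + (-4*5)*y))*C(0, 2) = (134 + (-48 - 41)/(64 - 4*5*(-1)))*(-9) = (134 - 89/(64 - 20*(-1)))*(-9) = (134 - 89/(64 + 20))*(-9) = (134 - 89/84)*(-9) = (11167/84)*(-9) = -33501/28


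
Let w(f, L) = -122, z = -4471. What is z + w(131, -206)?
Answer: -4593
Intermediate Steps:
z = -4471 (z = -263*17 = -4471)
z + w(131, -206) = -4471 - 122 = -4593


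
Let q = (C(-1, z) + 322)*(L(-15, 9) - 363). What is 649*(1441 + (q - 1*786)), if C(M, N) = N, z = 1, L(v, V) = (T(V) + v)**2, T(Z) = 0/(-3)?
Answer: -28503431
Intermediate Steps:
T(Z) = 0 (T(Z) = 0*(-1/3) = 0)
L(v, V) = v**2 (L(v, V) = (0 + v)**2 = v**2)
q = -44574 (q = (1 + 322)*((-15)**2 - 363) = 323*(225 - 363) = 323*(-138) = -44574)
649*(1441 + (q - 1*786)) = 649*(1441 + (-44574 - 1*786)) = 649*(1441 + (-44574 - 786)) = 649*(1441 - 45360) = 649*(-43919) = -28503431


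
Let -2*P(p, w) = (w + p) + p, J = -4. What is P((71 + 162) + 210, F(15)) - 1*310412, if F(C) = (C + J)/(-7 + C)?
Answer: -4973691/16 ≈ -3.1086e+5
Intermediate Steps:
F(C) = (-4 + C)/(-7 + C) (F(C) = (C - 4)/(-7 + C) = (-4 + C)/(-7 + C))
P(p, w) = -p - w/2 (P(p, w) = -((w + p) + p)/2 = -((p + w) + p)/2 = -(w + 2*p)/2 = -p - w/2)
P((71 + 162) + 210, F(15)) - 1*310412 = (-((71 + 162) + 210) - (-4 + 15)/(2*(-7 + 15))) - 1*310412 = (-(233 + 210) - 11/(2*8)) - 310412 = (-1*443 - 11/16) - 310412 = (-443 - ½*11/8) - 310412 = (-443 - 11/16) - 310412 = -7099/16 - 310412 = -4973691/16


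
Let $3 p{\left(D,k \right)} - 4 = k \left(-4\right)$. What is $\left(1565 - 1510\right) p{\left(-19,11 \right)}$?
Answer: $- \frac{2200}{3} \approx -733.33$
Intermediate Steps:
$p{\left(D,k \right)} = \frac{4}{3} - \frac{4 k}{3}$ ($p{\left(D,k \right)} = \frac{4}{3} + \frac{k \left(-4\right)}{3} = \frac{4}{3} + \frac{\left(-4\right) k}{3} = \frac{4}{3} - \frac{4 k}{3}$)
$\left(1565 - 1510\right) p{\left(-19,11 \right)} = \left(1565 - 1510\right) \left(\frac{4}{3} - \frac{44}{3}\right) = 55 \left(\frac{4}{3} - \frac{44}{3}\right) = 55 \left(- \frac{40}{3}\right) = - \frac{2200}{3}$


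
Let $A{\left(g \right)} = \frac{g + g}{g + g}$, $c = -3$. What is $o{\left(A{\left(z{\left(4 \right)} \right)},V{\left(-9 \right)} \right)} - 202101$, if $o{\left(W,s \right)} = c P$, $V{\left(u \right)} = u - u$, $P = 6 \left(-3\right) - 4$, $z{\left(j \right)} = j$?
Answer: $-202035$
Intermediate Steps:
$P = -22$ ($P = -18 - 4 = -22$)
$V{\left(u \right)} = 0$
$A{\left(g \right)} = 1$ ($A{\left(g \right)} = \frac{2 g}{2 g} = 2 g \frac{1}{2 g} = 1$)
$o{\left(W,s \right)} = 66$ ($o{\left(W,s \right)} = \left(-3\right) \left(-22\right) = 66$)
$o{\left(A{\left(z{\left(4 \right)} \right)},V{\left(-9 \right)} \right)} - 202101 = 66 - 202101 = -202035$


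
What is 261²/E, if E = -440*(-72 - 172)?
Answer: 68121/107360 ≈ 0.63451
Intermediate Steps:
E = 107360 (E = -440*(-244) = 107360)
261²/E = 261²/107360 = 68121*(1/107360) = 68121/107360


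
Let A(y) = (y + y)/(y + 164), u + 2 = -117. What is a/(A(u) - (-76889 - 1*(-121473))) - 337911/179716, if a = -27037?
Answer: -229685168379/180301694444 ≈ -1.2739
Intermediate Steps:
u = -119 (u = -2 - 117 = -119)
A(y) = 2*y/(164 + y) (A(y) = (2*y)/(164 + y) = 2*y/(164 + y))
a/(A(u) - (-76889 - 1*(-121473))) - 337911/179716 = -27037/(2*(-119)/(164 - 119) - (-76889 - 1*(-121473))) - 337911/179716 = -27037/(2*(-119)/45 - (-76889 + 121473)) - 337911*1/179716 = -27037/(2*(-119)*(1/45) - 1*44584) - 337911/179716 = -27037/(-238/45 - 44584) - 337911/179716 = -27037/(-2006518/45) - 337911/179716 = -27037*(-45/2006518) - 337911/179716 = 1216665/2006518 - 337911/179716 = -229685168379/180301694444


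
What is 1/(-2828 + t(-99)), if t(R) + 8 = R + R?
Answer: -1/3034 ≈ -0.00032960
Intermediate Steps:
t(R) = -8 + 2*R (t(R) = -8 + (R + R) = -8 + 2*R)
1/(-2828 + t(-99)) = 1/(-2828 + (-8 + 2*(-99))) = 1/(-2828 + (-8 - 198)) = 1/(-2828 - 206) = 1/(-3034) = -1/3034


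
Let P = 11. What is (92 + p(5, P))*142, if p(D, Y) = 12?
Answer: 14768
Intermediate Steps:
(92 + p(5, P))*142 = (92 + 12)*142 = 104*142 = 14768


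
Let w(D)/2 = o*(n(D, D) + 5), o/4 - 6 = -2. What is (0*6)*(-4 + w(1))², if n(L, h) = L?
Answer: 0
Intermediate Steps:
o = 16 (o = 24 + 4*(-2) = 24 - 8 = 16)
w(D) = 160 + 32*D (w(D) = 2*(16*(D + 5)) = 2*(16*(5 + D)) = 2*(80 + 16*D) = 160 + 32*D)
(0*6)*(-4 + w(1))² = (0*6)*(-4 + (160 + 32*1))² = 0*(-4 + (160 + 32))² = 0*(-4 + 192)² = 0*188² = 0*35344 = 0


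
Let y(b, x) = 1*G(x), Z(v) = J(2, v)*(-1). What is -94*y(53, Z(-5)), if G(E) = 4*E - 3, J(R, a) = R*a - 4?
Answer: -4982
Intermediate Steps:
J(R, a) = -4 + R*a
G(E) = -3 + 4*E
Z(v) = 4 - 2*v (Z(v) = (-4 + 2*v)*(-1) = 4 - 2*v)
y(b, x) = -3 + 4*x (y(b, x) = 1*(-3 + 4*x) = -3 + 4*x)
-94*y(53, Z(-5)) = -94*(-3 + 4*(4 - 2*(-5))) = -94*(-3 + 4*(4 + 10)) = -94*(-3 + 4*14) = -94*(-3 + 56) = -94*53 = -4982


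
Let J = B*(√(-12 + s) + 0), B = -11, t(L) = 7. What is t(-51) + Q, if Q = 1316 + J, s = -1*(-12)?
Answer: 1323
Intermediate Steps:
s = 12
J = 0 (J = -11*(√(-12 + 12) + 0) = -11*(√0 + 0) = -11*(0 + 0) = -11*0 = 0)
Q = 1316 (Q = 1316 + 0 = 1316)
t(-51) + Q = 7 + 1316 = 1323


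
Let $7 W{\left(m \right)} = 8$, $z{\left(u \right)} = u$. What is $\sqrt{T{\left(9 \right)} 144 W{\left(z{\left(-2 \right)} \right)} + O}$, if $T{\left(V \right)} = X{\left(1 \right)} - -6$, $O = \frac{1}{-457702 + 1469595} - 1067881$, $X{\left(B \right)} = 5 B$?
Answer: $\frac{2 i \sqrt{13371843497414258507}}{7083251} \approx 1032.5 i$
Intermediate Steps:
$W{\left(m \right)} = \frac{8}{7}$ ($W{\left(m \right)} = \frac{1}{7} \cdot 8 = \frac{8}{7}$)
$O = - \frac{1080581308732}{1011893}$ ($O = \frac{1}{1011893} - 1067881 = - \frac{1080581308732}{1011893} \approx -1.0679 \cdot 10^{6}$)
$T{\left(V \right)} = 11$ ($T{\left(V \right)} = 5 \cdot 1 - -6 = 5 + 6 = 11$)
$\sqrt{T{\left(9 \right)} 144 W{\left(z{\left(-2 \right)} \right)} + O} = \sqrt{11 \cdot 144 \cdot \frac{8}{7} - \frac{1080581308732}{1011893}} = \sqrt{1584 \cdot \frac{8}{7} - \frac{1080581308732}{1011893}} = \sqrt{\frac{12672}{7} - \frac{1080581308732}{1011893}} = \sqrt{- \frac{7551246453028}{7083251}} = \frac{2 i \sqrt{13371843497414258507}}{7083251}$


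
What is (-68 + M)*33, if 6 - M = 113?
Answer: -5775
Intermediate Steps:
M = -107 (M = 6 - 1*113 = 6 - 113 = -107)
(-68 + M)*33 = (-68 - 107)*33 = -175*33 = -5775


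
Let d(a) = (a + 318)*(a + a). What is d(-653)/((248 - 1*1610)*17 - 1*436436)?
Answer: -43751/45959 ≈ -0.95196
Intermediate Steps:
d(a) = 2*a*(318 + a) (d(a) = (318 + a)*(2*a) = 2*a*(318 + a))
d(-653)/((248 - 1*1610)*17 - 1*436436) = (2*(-653)*(318 - 653))/((248 - 1*1610)*17 - 1*436436) = (2*(-653)*(-335))/((248 - 1610)*17 - 436436) = 437510/(-1362*17 - 436436) = 437510/(-23154 - 436436) = 437510/(-459590) = 437510*(-1/459590) = -43751/45959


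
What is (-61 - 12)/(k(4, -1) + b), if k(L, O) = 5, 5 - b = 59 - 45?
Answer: 73/4 ≈ 18.250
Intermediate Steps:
b = -9 (b = 5 - (59 - 45) = 5 - 1*14 = 5 - 14 = -9)
(-61 - 12)/(k(4, -1) + b) = (-61 - 12)/(5 - 9) = -73/(-4) = -¼*(-73) = 73/4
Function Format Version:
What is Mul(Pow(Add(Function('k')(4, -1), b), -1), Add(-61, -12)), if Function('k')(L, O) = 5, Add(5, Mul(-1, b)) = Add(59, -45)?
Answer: Rational(73, 4) ≈ 18.250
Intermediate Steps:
b = -9 (b = Add(5, Mul(-1, Add(59, -45))) = Add(5, Mul(-1, 14)) = Add(5, -14) = -9)
Mul(Pow(Add(Function('k')(4, -1), b), -1), Add(-61, -12)) = Mul(Pow(Add(5, -9), -1), Add(-61, -12)) = Mul(Pow(-4, -1), -73) = Mul(Rational(-1, 4), -73) = Rational(73, 4)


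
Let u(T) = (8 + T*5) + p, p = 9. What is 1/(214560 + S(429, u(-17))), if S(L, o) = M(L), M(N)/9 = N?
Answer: 1/218421 ≈ 4.5783e-6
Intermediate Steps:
u(T) = 17 + 5*T (u(T) = (8 + T*5) + 9 = (8 + 5*T) + 9 = 17 + 5*T)
M(N) = 9*N
S(L, o) = 9*L
1/(214560 + S(429, u(-17))) = 1/(214560 + 9*429) = 1/(214560 + 3861) = 1/218421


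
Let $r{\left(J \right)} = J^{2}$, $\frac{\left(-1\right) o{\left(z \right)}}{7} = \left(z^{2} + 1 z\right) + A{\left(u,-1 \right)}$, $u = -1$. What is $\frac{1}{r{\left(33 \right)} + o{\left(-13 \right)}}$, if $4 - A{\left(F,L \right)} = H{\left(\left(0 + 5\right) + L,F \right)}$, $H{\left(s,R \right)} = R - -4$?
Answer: $- \frac{1}{10} \approx -0.1$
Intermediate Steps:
$H{\left(s,R \right)} = 4 + R$ ($H{\left(s,R \right)} = R + 4 = 4 + R$)
$A{\left(F,L \right)} = - F$ ($A{\left(F,L \right)} = 4 - \left(4 + F\right) = - F$)
$o{\left(z \right)} = -7 - 7 z - 7 z^{2}$ ($o{\left(z \right)} = - 7 \left(\left(z^{2} + 1 z\right) - -1\right) = - 7 \left(\left(z^{2} + z\right) + 1\right) = - 7 \left(\left(z + z^{2}\right) + 1\right) = - 7 \left(1 + z + z^{2}\right) = -7 - 7 z - 7 z^{2}$)
$\frac{1}{r{\left(33 \right)} + o{\left(-13 \right)}} = \frac{1}{33^{2} - \left(-84 + 1183\right)} = \frac{1}{1089 - 1099} = \frac{1}{-10} = - \frac{1}{10}$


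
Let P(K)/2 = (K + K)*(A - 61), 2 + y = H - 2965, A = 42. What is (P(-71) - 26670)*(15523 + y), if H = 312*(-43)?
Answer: 18295640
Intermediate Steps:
H = -13416
y = -16383 (y = -2 + (-13416 - 2965) = -2 - 16381 = -16383)
P(K) = -76*K (P(K) = 2*((K + K)*(42 - 61)) = 2*((2*K)*(-19)) = 2*(-38*K) = -76*K)
(P(-71) - 26670)*(15523 + y) = (-76*(-71) - 26670)*(15523 - 16383) = (5396 - 26670)*(-860) = -21274*(-860) = 18295640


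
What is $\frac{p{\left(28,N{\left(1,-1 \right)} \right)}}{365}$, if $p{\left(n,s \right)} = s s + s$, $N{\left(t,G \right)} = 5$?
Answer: $\frac{6}{73} \approx 0.082192$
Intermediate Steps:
$p{\left(n,s \right)} = s + s^{2}$ ($p{\left(n,s \right)} = s^{2} + s = s + s^{2}$)
$\frac{p{\left(28,N{\left(1,-1 \right)} \right)}}{365} = \frac{5 \left(1 + 5\right)}{365} = 5 \cdot 6 \cdot \frac{1}{365} = 30 \cdot \frac{1}{365} = \frac{6}{73}$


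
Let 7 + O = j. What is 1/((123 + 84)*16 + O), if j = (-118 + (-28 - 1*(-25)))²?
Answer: 1/17946 ≈ 5.5723e-5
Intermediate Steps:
j = 14641 (j = (-118 + (-28 + 25))² = (-118 - 3)² = (-121)² = 14641)
O = 14634 (O = -7 + 14641 = 14634)
1/((123 + 84)*16 + O) = 1/((123 + 84)*16 + 14634) = 1/(207*16 + 14634) = 1/(3312 + 14634) = 1/17946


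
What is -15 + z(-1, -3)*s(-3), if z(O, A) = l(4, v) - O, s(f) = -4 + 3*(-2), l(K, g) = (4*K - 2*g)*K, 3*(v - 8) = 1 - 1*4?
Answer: -105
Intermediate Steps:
v = 7 (v = 8 + (1 - 1*4)/3 = 8 + (1 - 4)/3 = 8 + (⅓)*(-3) = 8 - 1 = 7)
l(K, g) = K*(-2*g + 4*K) (l(K, g) = (-2*g + 4*K)*K = K*(-2*g + 4*K))
s(f) = -10 (s(f) = -4 - 6 = -10)
z(O, A) = 8 - O (z(O, A) = 2*4*(-1*7 + 2*4) - O = 2*4*(-7 + 8) - O = 2*4*1 - O = 8 - O)
-15 + z(-1, -3)*s(-3) = -15 + (8 - 1*(-1))*(-10) = -15 + (8 + 1)*(-10) = -15 + 9*(-10) = -15 - 90 = -105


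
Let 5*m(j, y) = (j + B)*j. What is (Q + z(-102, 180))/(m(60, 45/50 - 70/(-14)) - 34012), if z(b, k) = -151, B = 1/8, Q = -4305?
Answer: 8912/66581 ≈ 0.13385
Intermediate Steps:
B = ⅛ ≈ 0.12500
m(j, y) = j*(⅛ + j)/5 (m(j, y) = ((j + ⅛)*j)/5 = ((⅛ + j)*j)/5 = (j*(⅛ + j))/5 = j*(⅛ + j)/5)
(Q + z(-102, 180))/(m(60, 45/50 - 70/(-14)) - 34012) = (-4305 - 151)/((1/40)*60*(1 + 8*60) - 34012) = -4456/((1/40)*60*(1 + 480) - 34012) = -4456/((1/40)*60*481 - 34012) = -4456/(1443/2 - 34012) = -4456/(-66581/2) = -4456*(-2/66581) = 8912/66581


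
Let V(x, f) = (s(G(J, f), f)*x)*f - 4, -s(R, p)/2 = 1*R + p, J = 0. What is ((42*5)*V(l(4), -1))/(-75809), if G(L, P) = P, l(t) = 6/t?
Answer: 2100/75809 ≈ 0.027701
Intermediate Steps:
s(R, p) = -2*R - 2*p (s(R, p) = -2*(1*R + p) = -2*(R + p) = -2*R - 2*p)
V(x, f) = -4 - 4*x*f² (V(x, f) = ((-2*f - 2*f)*x)*f - 4 = ((-4*f)*x)*f - 4 = (-4*f*x)*f - 4 = -4*x*f² - 4 = -4 - 4*x*f²)
((42*5)*V(l(4), -1))/(-75809) = ((42*5)*(-4 - 4*6/4*(-1)²))/(-75809) = (210*(-4 - 4*6*(¼)*1))*(-1/75809) = (210*(-4 - 4*3/2*1))*(-1/75809) = (210*(-4 - 6))*(-1/75809) = (210*(-10))*(-1/75809) = -2100*(-1/75809) = 2100/75809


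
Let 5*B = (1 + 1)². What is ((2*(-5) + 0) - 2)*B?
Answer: -48/5 ≈ -9.6000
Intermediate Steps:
B = ⅘ (B = (1 + 1)²/5 = (⅕)*2² = (⅕)*4 = ⅘ ≈ 0.80000)
((2*(-5) + 0) - 2)*B = ((2*(-5) + 0) - 2)*(⅘) = ((-10 + 0) - 2)*(⅘) = (-10 - 2)*(⅘) = -12*⅘ = -48/5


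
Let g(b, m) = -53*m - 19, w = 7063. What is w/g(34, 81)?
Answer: -1009/616 ≈ -1.6380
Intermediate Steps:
g(b, m) = -19 - 53*m
w/g(34, 81) = 7063/(-19 - 53*81) = 7063/(-19 - 4293) = 7063/(-4312) = 7063*(-1/4312) = -1009/616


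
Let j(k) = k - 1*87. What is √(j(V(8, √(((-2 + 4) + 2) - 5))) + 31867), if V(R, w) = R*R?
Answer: 2*√7961 ≈ 178.45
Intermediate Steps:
V(R, w) = R²
j(k) = -87 + k (j(k) = k - 87 = -87 + k)
√(j(V(8, √(((-2 + 4) + 2) - 5))) + 31867) = √((-87 + 8²) + 31867) = √((-87 + 64) + 31867) = √(-23 + 31867) = √31844 = 2*√7961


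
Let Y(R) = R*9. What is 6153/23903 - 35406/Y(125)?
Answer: -93265277/2987875 ≈ -31.215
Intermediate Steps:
Y(R) = 9*R
6153/23903 - 35406/Y(125) = 6153/23903 - 35406/(9*125) = 6153*(1/23903) - 35406/1125 = 6153/23903 - 35406*1/1125 = 6153/23903 - 3934/125 = -93265277/2987875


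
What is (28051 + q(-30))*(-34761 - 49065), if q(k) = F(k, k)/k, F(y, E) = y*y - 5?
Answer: -2348902317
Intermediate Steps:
F(y, E) = -5 + y² (F(y, E) = y² - 5 = -5 + y²)
q(k) = (-5 + k²)/k
(28051 + q(-30))*(-34761 - 49065) = (28051 + (-30 - 5/(-30)))*(-34761 - 49065) = (28051 + (-30 - 5*(-1/30)))*(-83826) = (28051 + (-30 + ⅙))*(-83826) = (28051 - 179/6)*(-83826) = (168127/6)*(-83826) = -2348902317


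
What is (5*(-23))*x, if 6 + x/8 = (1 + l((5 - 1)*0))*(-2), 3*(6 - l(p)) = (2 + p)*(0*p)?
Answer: 18400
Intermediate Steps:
l(p) = 6 (l(p) = 6 - (2 + p)*0*p/3 = 6 - (2 + p)*0/3 = 6 - 1/3*0 = 6 + 0 = 6)
x = -160 (x = -48 + 8*((1 + 6)*(-2)) = -48 + 8*(7*(-2)) = -48 + 8*(-14) = -48 - 112 = -160)
(5*(-23))*x = (5*(-23))*(-160) = -115*(-160) = 18400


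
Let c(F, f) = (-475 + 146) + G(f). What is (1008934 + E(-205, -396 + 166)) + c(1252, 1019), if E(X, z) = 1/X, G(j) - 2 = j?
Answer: 206973329/205 ≈ 1.0096e+6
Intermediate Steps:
G(j) = 2 + j
c(F, f) = -327 + f (c(F, f) = (-475 + 146) + (2 + f) = -329 + (2 + f) = -327 + f)
(1008934 + E(-205, -396 + 166)) + c(1252, 1019) = (1008934 + 1/(-205)) + (-327 + 1019) = (1008934 - 1/205) + 692 = 206831469/205 + 692 = 206973329/205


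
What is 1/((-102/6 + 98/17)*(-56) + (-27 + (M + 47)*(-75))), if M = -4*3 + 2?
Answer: -17/36938 ≈ -0.00046023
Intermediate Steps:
M = -10 (M = -12 + 2 = -10)
1/((-102/6 + 98/17)*(-56) + (-27 + (M + 47)*(-75))) = 1/((-102/6 + 98/17)*(-56) + (-27 + (-10 + 47)*(-75))) = 1/((-102*⅙ + 98*(1/17))*(-56) + (-27 + 37*(-75))) = 1/((-17 + 98/17)*(-56) + (-27 - 2775)) = 1/(-191/17*(-56) - 2802) = 1/(10696/17 - 2802) = 1/(-36938/17) = -17/36938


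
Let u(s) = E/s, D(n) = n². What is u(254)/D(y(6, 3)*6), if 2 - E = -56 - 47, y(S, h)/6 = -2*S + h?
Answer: 35/8887968 ≈ 3.9379e-6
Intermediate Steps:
y(S, h) = -12*S + 6*h (y(S, h) = 6*(-2*S + h) = 6*(h - 2*S) = -12*S + 6*h)
E = 105 (E = 2 - (-56 - 47) = 2 - 1*(-103) = 2 + 103 = 105)
u(s) = 105/s
u(254)/D(y(6, 3)*6) = (105/254)/(((-12*6 + 6*3)*6)²) = (105*(1/254))/(((-72 + 18)*6)²) = 105/(254*((-54*6)²)) = 105/(254*((-324)²)) = (105/254)/104976 = (105/254)*(1/104976) = 35/8887968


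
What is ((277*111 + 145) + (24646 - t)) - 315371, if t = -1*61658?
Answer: -198175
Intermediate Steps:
t = -61658
((277*111 + 145) + (24646 - t)) - 315371 = ((277*111 + 145) + (24646 - 1*(-61658))) - 315371 = ((30747 + 145) + (24646 + 61658)) - 315371 = (30892 + 86304) - 315371 = 117196 - 315371 = -198175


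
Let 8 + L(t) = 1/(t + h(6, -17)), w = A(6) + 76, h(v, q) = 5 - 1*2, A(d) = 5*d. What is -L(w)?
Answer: 871/109 ≈ 7.9908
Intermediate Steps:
h(v, q) = 3 (h(v, q) = 5 - 2 = 3)
w = 106 (w = 5*6 + 76 = 30 + 76 = 106)
L(t) = -8 + 1/(3 + t) (L(t) = -8 + 1/(t + 3) = -8 + 1/(3 + t))
-L(w) = -(-23 - 8*106)/(3 + 106) = -(-23 - 848)/109 = -(-871)/109 = -1*(-871/109) = 871/109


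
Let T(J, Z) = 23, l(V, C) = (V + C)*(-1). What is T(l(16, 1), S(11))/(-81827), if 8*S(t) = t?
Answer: -23/81827 ≈ -0.00028108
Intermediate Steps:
l(V, C) = -C - V (l(V, C) = (C + V)*(-1) = -C - V)
S(t) = t/8
T(l(16, 1), S(11))/(-81827) = 23/(-81827) = 23*(-1/81827) = -23/81827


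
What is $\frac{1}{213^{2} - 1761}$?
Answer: $\frac{1}{43608} \approx 2.2932 \cdot 10^{-5}$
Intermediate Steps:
$\frac{1}{213^{2} - 1761} = \frac{1}{45369 - 1761} = \frac{1}{43608}$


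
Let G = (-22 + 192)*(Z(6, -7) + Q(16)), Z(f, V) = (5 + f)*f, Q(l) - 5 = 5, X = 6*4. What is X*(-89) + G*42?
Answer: 540504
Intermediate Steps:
X = 24
Q(l) = 10 (Q(l) = 5 + 5 = 10)
Z(f, V) = f*(5 + f)
G = 12920 (G = (-22 + 192)*(6*(5 + 6) + 10) = 170*(6*11 + 10) = 170*(66 + 10) = 170*76 = 12920)
X*(-89) + G*42 = 24*(-89) + 12920*42 = -2136 + 542640 = 540504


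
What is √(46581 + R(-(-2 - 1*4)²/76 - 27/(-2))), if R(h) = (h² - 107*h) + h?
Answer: √65514129/38 ≈ 213.00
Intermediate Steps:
R(h) = h² - 106*h
√(46581 + R(-(-2 - 1*4)²/76 - 27/(-2))) = √(46581 + (-(-2 - 1*4)²/76 - 27/(-2))*(-106 + (-(-2 - 1*4)²/76 - 27/(-2)))) = √(46581 + (-(-2 - 4)²*(1/76) - 27*(-½))*(-106 + (-(-2 - 4)²*(1/76) - 27*(-½)))) = √(46581 + (-1*(-6)²*(1/76) + 27/2)*(-106 + (-1*(-6)²*(1/76) + 27/2))) = √(46581 + (-1*36*(1/76) + 27/2)*(-106 + (-1*36*(1/76) + 27/2))) = √(46581 + (-36*1/76 + 27/2)*(-106 + (-36*1/76 + 27/2))) = √(46581 + (-9/19 + 27/2)*(-106 + (-9/19 + 27/2))) = √(46581 + 495*(-106 + 495/38)/38) = √(46581 + (495/38)*(-3533/38)) = √(46581 - 1748835/1444) = √(65514129/1444) = √65514129/38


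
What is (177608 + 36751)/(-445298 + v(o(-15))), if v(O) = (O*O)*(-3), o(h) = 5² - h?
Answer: -214359/450098 ≈ -0.47625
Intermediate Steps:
o(h) = 25 - h
v(O) = -3*O² (v(O) = O²*(-3) = -3*O²)
(177608 + 36751)/(-445298 + v(o(-15))) = (177608 + 36751)/(-445298 - 3*(25 - 1*(-15))²) = 214359/(-445298 - 3*(25 + 15)²) = 214359/(-445298 - 3*40²) = 214359/(-445298 - 3*1600) = 214359/(-445298 - 4800) = 214359/(-450098) = 214359*(-1/450098) = -214359/450098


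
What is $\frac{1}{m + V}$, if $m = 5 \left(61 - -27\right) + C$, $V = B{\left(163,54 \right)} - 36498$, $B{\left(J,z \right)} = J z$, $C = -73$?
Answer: $- \frac{1}{27329} \approx -3.6591 \cdot 10^{-5}$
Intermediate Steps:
$V = -27696$ ($V = 163 \cdot 54 - 36498 = 8802 - 36498 = -27696$)
$m = 367$ ($m = 5 \left(61 - -27\right) - 73 = 5 \left(61 + 27\right) - 73 = 5 \cdot 88 - 73 = 440 - 73 = 367$)
$\frac{1}{m + V} = \frac{1}{367 - 27696} = \frac{1}{-27329} = - \frac{1}{27329}$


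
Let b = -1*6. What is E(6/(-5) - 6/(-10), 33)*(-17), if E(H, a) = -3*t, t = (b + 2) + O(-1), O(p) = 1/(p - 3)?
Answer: -867/4 ≈ -216.75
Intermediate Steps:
b = -6
O(p) = 1/(-3 + p)
t = -17/4 (t = (-6 + 2) + 1/(-3 - 1) = -4 + 1/(-4) = -4 - ¼ = -17/4 ≈ -4.2500)
E(H, a) = 51/4 (E(H, a) = -3*(-17/4) = 51/4)
E(6/(-5) - 6/(-10), 33)*(-17) = (51/4)*(-17) = -867/4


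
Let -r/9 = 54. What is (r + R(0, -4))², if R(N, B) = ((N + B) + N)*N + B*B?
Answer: 220900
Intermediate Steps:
r = -486 (r = -9*54 = -486)
R(N, B) = B² + N*(B + 2*N) (R(N, B) = ((B + N) + N)*N + B² = (B + 2*N)*N + B² = N*(B + 2*N) + B² = B² + N*(B + 2*N))
(r + R(0, -4))² = (-486 + ((-4)² + 2*0² - 4*0))² = (-486 + (16 + 2*0 + 0))² = (-486 + (16 + 0 + 0))² = (-486 + 16)² = (-470)² = 220900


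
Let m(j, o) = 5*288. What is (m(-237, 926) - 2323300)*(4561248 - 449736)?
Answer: -9546355252320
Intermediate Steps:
m(j, o) = 1440
(m(-237, 926) - 2323300)*(4561248 - 449736) = (1440 - 2323300)*(4561248 - 449736) = -2321860*4111512 = -9546355252320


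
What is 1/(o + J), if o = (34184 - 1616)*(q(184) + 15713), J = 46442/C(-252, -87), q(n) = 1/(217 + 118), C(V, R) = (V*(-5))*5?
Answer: 211050/108002956746847 ≈ 1.9541e-9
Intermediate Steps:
C(V, R) = -25*V (C(V, R) = -5*V*5 = -25*V)
q(n) = 1/335
J = 23221/3150 (J = 46442/((-25*(-252))) = 46442/6300 = 46442*(1/6300) = 23221/3150 ≈ 7.3717)
o = 171433262208/335 (o = (34184 - 1616)*(1/335 + 15713) = 32568*(5263856/335) = 171433262208/335 ≈ 5.1174e+8)
1/(o + J) = 1/(171433262208/335 + 23221/3150) = 1/(108002956746847/211050) = 211050/108002956746847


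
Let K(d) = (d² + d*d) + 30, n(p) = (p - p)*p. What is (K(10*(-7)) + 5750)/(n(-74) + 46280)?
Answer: 779/2314 ≈ 0.33665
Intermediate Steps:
n(p) = 0 (n(p) = 0*p = 0)
K(d) = 30 + 2*d² (K(d) = (d² + d²) + 30 = 2*d² + 30 = 30 + 2*d²)
(K(10*(-7)) + 5750)/(n(-74) + 46280) = ((30 + 2*(10*(-7))²) + 5750)/(0 + 46280) = ((30 + 2*(-70)²) + 5750)/46280 = ((30 + 2*4900) + 5750)*(1/46280) = ((30 + 9800) + 5750)*(1/46280) = (9830 + 5750)*(1/46280) = 15580*(1/46280) = 779/2314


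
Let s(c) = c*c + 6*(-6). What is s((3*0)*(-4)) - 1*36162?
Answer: -36198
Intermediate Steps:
s(c) = -36 + c² (s(c) = c² - 36 = -36 + c²)
s((3*0)*(-4)) - 1*36162 = (-36 + ((3*0)*(-4))²) - 1*36162 = (-36 + (0*(-4))²) - 36162 = (-36 + 0²) - 36162 = (-36 + 0) - 36162 = -36 - 36162 = -36198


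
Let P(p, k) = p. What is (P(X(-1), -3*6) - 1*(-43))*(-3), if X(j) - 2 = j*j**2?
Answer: -132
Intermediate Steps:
X(j) = 2 + j**3 (X(j) = 2 + j*j**2 = 2 + j**3)
(P(X(-1), -3*6) - 1*(-43))*(-3) = ((2 + (-1)**3) - 1*(-43))*(-3) = ((2 - 1) + 43)*(-3) = (1 + 43)*(-3) = 44*(-3) = -132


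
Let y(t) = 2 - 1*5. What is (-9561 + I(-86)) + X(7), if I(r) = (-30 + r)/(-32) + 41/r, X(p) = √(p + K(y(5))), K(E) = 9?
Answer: -3286525/344 ≈ -9553.8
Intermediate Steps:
y(t) = -3 (y(t) = 2 - 5 = -3)
X(p) = √(9 + p) (X(p) = √(p + 9) = √(9 + p))
I(r) = 15/16 + 41/r - r/32 (I(r) = (-30 + r)*(-1/32) + 41/r = (15/16 - r/32) + 41/r = 15/16 + 41/r - r/32)
(-9561 + I(-86)) + X(7) = (-9561 + (1/32)*(1312 - 1*(-86)*(-30 - 86))/(-86)) + √(9 + 7) = (-9561 + (1/32)*(-1/86)*(1312 - 1*(-86)*(-116))) + √16 = (-9561 + (1/32)*(-1/86)*(1312 - 9976)) + 4 = (-9561 + (1/32)*(-1/86)*(-8664)) + 4 = (-9561 + 1083/344) + 4 = -3287901/344 + 4 = -3286525/344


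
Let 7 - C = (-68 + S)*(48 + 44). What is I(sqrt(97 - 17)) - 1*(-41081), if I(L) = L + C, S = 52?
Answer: 42560 + 4*sqrt(5) ≈ 42569.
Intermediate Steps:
C = 1479 (C = 7 - (-68 + 52)*(48 + 44) = 7 - (-16)*92 = 7 - 1*(-1472) = 7 + 1472 = 1479)
I(L) = 1479 + L (I(L) = L + 1479 = 1479 + L)
I(sqrt(97 - 17)) - 1*(-41081) = (1479 + sqrt(97 - 17)) - 1*(-41081) = (1479 + sqrt(80)) + 41081 = (1479 + 4*sqrt(5)) + 41081 = 42560 + 4*sqrt(5)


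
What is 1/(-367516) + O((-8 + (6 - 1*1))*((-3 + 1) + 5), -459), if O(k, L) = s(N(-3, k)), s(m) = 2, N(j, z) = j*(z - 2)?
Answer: 735031/367516 ≈ 2.0000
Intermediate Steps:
N(j, z) = j*(-2 + z)
O(k, L) = 2
1/(-367516) + O((-8 + (6 - 1*1))*((-3 + 1) + 5), -459) = 1/(-367516) + 2 = -1/367516 + 2 = 735031/367516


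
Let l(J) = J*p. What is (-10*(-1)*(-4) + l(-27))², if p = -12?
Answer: 80656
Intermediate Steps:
l(J) = -12*J (l(J) = J*(-12) = -12*J)
(-10*(-1)*(-4) + l(-27))² = (-10*(-1)*(-4) - 12*(-27))² = (10*(-4) + 324)² = (-40 + 324)² = 284² = 80656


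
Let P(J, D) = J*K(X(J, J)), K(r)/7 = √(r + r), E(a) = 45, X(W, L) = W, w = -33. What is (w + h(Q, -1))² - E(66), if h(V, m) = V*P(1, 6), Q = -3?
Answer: 1926 + 1386*√2 ≈ 3886.1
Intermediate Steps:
K(r) = 7*√2*√r (K(r) = 7*√(r + r) = 7*√(2*r) = 7*(√2*√r) = 7*√2*√r)
P(J, D) = 7*√2*J^(3/2) (P(J, D) = J*(7*√2*√J) = 7*√2*J^(3/2))
h(V, m) = 7*V*√2 (h(V, m) = V*(7*√2*1^(3/2)) = V*(7*√2*1) = V*(7*√2) = 7*V*√2)
(w + h(Q, -1))² - E(66) = (-33 + 7*(-3)*√2)² - 1*45 = (-33 - 21*√2)² - 45 = -45 + (-33 - 21*√2)²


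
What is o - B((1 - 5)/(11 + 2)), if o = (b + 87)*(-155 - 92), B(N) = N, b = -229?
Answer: 455966/13 ≈ 35074.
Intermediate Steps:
o = 35074 (o = (-229 + 87)*(-155 - 92) = -142*(-247) = 35074)
o - B((1 - 5)/(11 + 2)) = 35074 - (1 - 5)/(11 + 2) = 35074 - (-4)/13 = 35074 - 1*(-4/13) = 35074 + 4/13 = 455966/13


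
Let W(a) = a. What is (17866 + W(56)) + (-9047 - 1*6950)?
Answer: 1925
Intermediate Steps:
(17866 + W(56)) + (-9047 - 1*6950) = (17866 + 56) + (-9047 - 1*6950) = 17922 + (-9047 - 6950) = 17922 - 15997 = 1925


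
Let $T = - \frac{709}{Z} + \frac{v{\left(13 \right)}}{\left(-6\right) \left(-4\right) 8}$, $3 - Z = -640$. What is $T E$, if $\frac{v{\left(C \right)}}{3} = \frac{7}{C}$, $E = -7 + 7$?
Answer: $0$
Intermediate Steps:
$Z = 643$ ($Z = 3 - -640 = 3 + 640 = 643$)
$E = 0$
$v{\left(C \right)} = \frac{21}{C}$ ($v{\left(C \right)} = 3 \frac{7}{C} = \frac{21}{C}$)
$T = - \frac{585387}{534976}$ ($T = - \frac{709}{643} + \frac{21 \cdot \frac{1}{13}}{\left(-6\right) \left(-4\right) 8} = \left(-709\right) \frac{1}{643} + \frac{21 \cdot \frac{1}{13}}{24 \cdot 8} = - \frac{709}{643} + \frac{21}{13 \cdot 192} = - \frac{709}{643} + \frac{21}{13} \cdot \frac{1}{192} = - \frac{709}{643} + \frac{7}{832} = - \frac{585387}{534976} \approx -1.0942$)
$T E = \left(- \frac{585387}{534976}\right) 0 = 0$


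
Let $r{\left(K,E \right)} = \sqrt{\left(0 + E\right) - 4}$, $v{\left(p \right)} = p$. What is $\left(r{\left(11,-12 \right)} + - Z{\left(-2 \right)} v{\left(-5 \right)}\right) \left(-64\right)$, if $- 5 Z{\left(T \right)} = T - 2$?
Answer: $-256 - 256 i \approx -256.0 - 256.0 i$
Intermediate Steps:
$Z{\left(T \right)} = \frac{2}{5} - \frac{T}{5}$ ($Z{\left(T \right)} = - \frac{T - 2}{5} = - \frac{-2 + T}{5} = \frac{2}{5} - \frac{T}{5}$)
$r{\left(K,E \right)} = \sqrt{-4 + E}$ ($r{\left(K,E \right)} = \sqrt{E - 4} = \sqrt{-4 + E}$)
$\left(r{\left(11,-12 \right)} + - Z{\left(-2 \right)} v{\left(-5 \right)}\right) \left(-64\right) = \left(\sqrt{-4 - 12} + - (\frac{2}{5} - - \frac{2}{5}) \left(-5\right)\right) \left(-64\right) = \left(\sqrt{-16} + - (\frac{2}{5} + \frac{2}{5}) \left(-5\right)\right) \left(-64\right) = \left(4 i + \left(-1\right) \frac{4}{5} \left(-5\right)\right) \left(-64\right) = \left(4 i - -4\right) \left(-64\right) = \left(4 i + 4\right) \left(-64\right) = \left(4 + 4 i\right) \left(-64\right) = -256 - 256 i$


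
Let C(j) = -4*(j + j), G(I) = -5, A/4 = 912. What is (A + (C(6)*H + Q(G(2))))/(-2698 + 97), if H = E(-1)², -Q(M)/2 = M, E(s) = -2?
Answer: -3466/2601 ≈ -1.3326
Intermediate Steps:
A = 3648 (A = 4*912 = 3648)
Q(M) = -2*M
C(j) = -8*j
H = 4 (H = (-2)² = 4)
(A + (C(6)*H + Q(G(2))))/(-2698 + 97) = (3648 + (-8*6*4 - 2*(-5)))/(-2698 + 97) = (3648 + (-48*4 + 10))/(-2601) = (3648 + (-192 + 10))*(-1/2601) = (3648 - 182)*(-1/2601) = 3466*(-1/2601) = -3466/2601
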